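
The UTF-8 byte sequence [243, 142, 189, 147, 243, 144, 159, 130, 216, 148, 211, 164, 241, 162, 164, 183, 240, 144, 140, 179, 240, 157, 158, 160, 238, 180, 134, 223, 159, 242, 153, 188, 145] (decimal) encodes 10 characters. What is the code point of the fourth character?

U+04E4

Offset 0: leading byte 0xF3 = 11110011 → 4-byte char #1 = F3 8E BD 93.
Offset 4: leading byte 0xF3 = 11110011 → 4-byte char #2 = F3 90 9F 82.
Offset 8: leading byte 0xD8 = 11011000 → 2-byte char #3 = D8 94.
Offset 10: leading byte 0xD3 = 11010011 → 2-byte char #4 = D3 A4.
Leading byte 0xD3 = 11010011 matches 110xxxxx → 2-byte sequence.
Byte 1: 0xD3 = 11010011, payload 10011 (5 bits).
Byte 2: 0xA4 = 10100100 (10xxxxxx ✓), payload 100100.
Concatenate: 10011100100 = 0x4E4 (11 bits → U+04E4).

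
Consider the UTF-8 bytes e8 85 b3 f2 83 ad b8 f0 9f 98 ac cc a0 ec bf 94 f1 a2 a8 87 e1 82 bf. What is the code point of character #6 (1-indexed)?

Offset 0: leading byte 0xE8 = 11101000 → 3-byte char #1 = E8 85 B3.
Offset 3: leading byte 0xF2 = 11110010 → 4-byte char #2 = F2 83 AD B8.
Offset 7: leading byte 0xF0 = 11110000 → 4-byte char #3 = F0 9F 98 AC.
Offset 11: leading byte 0xCC = 11001100 → 2-byte char #4 = CC A0.
Offset 13: leading byte 0xEC = 11101100 → 3-byte char #5 = EC BF 94.
Offset 16: leading byte 0xF1 = 11110001 → 4-byte char #6 = F1 A2 A8 87.
Leading byte 0xF1 = 11110001 matches 11110xxx → 4-byte sequence.
Byte 1: 0xF1 = 11110001, payload 001 (3 bits).
Byte 2: 0xA2 = 10100010 (10xxxxxx ✓), payload 100010.
Byte 3: 0xA8 = 10101000 (10xxxxxx ✓), payload 101000.
Byte 4: 0x87 = 10000111 (10xxxxxx ✓), payload 000111.
Concatenate: 001100010101000000111 = 0x62A07 (21 bits → U+62A07).

U+62A07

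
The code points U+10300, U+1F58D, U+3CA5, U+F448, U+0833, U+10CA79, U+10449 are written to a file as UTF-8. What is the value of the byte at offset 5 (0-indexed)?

0x9F

U+10300 → 4-byte form F0 90 8C 80 at offsets 0–3.
U+1F58D → 4-byte form F0 9F 96 8D at offsets 4–7.
Offset 5 falls in char 2's range; it's byte 2 of F0 9F 96 8D = 0x9F.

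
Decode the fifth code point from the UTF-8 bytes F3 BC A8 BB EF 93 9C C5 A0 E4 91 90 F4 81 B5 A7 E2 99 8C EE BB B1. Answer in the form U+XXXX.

U+101D67

Offset 0: leading byte 0xF3 = 11110011 → 4-byte char #1 = F3 BC A8 BB.
Offset 4: leading byte 0xEF = 11101111 → 3-byte char #2 = EF 93 9C.
Offset 7: leading byte 0xC5 = 11000101 → 2-byte char #3 = C5 A0.
Offset 9: leading byte 0xE4 = 11100100 → 3-byte char #4 = E4 91 90.
Offset 12: leading byte 0xF4 = 11110100 → 4-byte char #5 = F4 81 B5 A7.
Leading byte 0xF4 = 11110100 matches 11110xxx → 4-byte sequence.
Byte 1: 0xF4 = 11110100, payload 100 (3 bits).
Byte 2: 0x81 = 10000001 (10xxxxxx ✓), payload 000001.
Byte 3: 0xB5 = 10110101 (10xxxxxx ✓), payload 110101.
Byte 4: 0xA7 = 10100111 (10xxxxxx ✓), payload 100111.
Concatenate: 100000001110101100111 = 0x101D67 (21 bits → U+101D67).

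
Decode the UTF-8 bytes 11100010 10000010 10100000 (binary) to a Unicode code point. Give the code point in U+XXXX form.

Leading byte 0xE2 = 11100010 matches 1110xxxx → 3-byte sequence.
Byte 1: 0xE2 = 11100010, payload 0010 (4 bits).
Byte 2: 0x82 = 10000010 (10xxxxxx ✓), payload 000010.
Byte 3: 0xA0 = 10100000 (10xxxxxx ✓), payload 100000.
Concatenate: 0010000010100000 = 0x20A0 (16 bits → U+20A0).

U+20A0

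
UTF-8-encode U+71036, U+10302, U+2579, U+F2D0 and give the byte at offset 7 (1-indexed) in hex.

1-indexed offset 7 is 0-indexed offset 6.
U+71036 → 4-byte form F1 B1 80 B6 at offsets 0–3.
U+10302 → 4-byte form F0 90 8C 82 at offsets 4–7.
Offset 6 falls in char 2's range; it's byte 3 of F0 90 8C 82 = 0x8C.

0x8C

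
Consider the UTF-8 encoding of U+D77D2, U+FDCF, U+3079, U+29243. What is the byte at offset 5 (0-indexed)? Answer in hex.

0xB7

U+D77D2 → 4-byte form F3 97 9F 92 at offsets 0–3.
U+FDCF → 3-byte form EF B7 8F at offsets 4–6.
Offset 5 falls in char 2's range; it's byte 2 of EF B7 8F = 0xB7.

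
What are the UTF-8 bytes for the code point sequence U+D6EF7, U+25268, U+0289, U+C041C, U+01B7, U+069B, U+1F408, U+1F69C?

U+D6EF7: 4-byte form → F3 96 BB B7.
U+25268: 4-byte form → F0 A5 89 A8.
U+0289: 2-byte form → CA 89.
U+C041C: 4-byte form → F3 80 90 9C.
U+01B7: 2-byte form → C6 B7.
U+069B: 2-byte form → DA 9B.
U+1F408: 4-byte form → F0 9F 90 88.
U+1F69C: 4-byte form → F0 9F 9A 9C.
Concatenated (26 bytes): F3 96 BB B7 F0 A5 89 A8 CA 89 F3 80 90 9C C6 B7 DA 9B F0 9F 90 88 F0 9F 9A 9C.

F3 96 BB B7 F0 A5 89 A8 CA 89 F3 80 90 9C C6 B7 DA 9B F0 9F 90 88 F0 9F 9A 9C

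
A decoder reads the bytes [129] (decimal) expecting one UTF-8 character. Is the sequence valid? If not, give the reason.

invalid (continuation byte with no leading byte)

Byte 0x81 = 10000001 has the form 10xxxxxx — a continuation byte — but there is no preceding leading byte.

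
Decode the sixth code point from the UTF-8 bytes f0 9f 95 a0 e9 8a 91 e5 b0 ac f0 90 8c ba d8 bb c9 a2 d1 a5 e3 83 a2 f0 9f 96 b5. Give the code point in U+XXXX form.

U+0262

Offset 0: leading byte 0xF0 = 11110000 → 4-byte char #1 = F0 9F 95 A0.
Offset 4: leading byte 0xE9 = 11101001 → 3-byte char #2 = E9 8A 91.
Offset 7: leading byte 0xE5 = 11100101 → 3-byte char #3 = E5 B0 AC.
Offset 10: leading byte 0xF0 = 11110000 → 4-byte char #4 = F0 90 8C BA.
Offset 14: leading byte 0xD8 = 11011000 → 2-byte char #5 = D8 BB.
Offset 16: leading byte 0xC9 = 11001001 → 2-byte char #6 = C9 A2.
Leading byte 0xC9 = 11001001 matches 110xxxxx → 2-byte sequence.
Byte 1: 0xC9 = 11001001, payload 01001 (5 bits).
Byte 2: 0xA2 = 10100010 (10xxxxxx ✓), payload 100010.
Concatenate: 01001100010 = 0x262 (11 bits → U+0262).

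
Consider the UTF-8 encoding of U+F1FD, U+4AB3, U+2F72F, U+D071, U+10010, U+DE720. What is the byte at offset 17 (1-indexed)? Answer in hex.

0x90

1-indexed offset 17 is 0-indexed offset 16.
U+F1FD → 3-byte form EF 87 BD at offsets 0–2.
U+4AB3 → 3-byte form E4 AA B3 at offsets 3–5.
U+2F72F → 4-byte form F0 AF 9C AF at offsets 6–9.
U+D071 → 3-byte form ED 81 B1 at offsets 10–12.
U+10010 → 4-byte form F0 90 80 90 at offsets 13–16.
Offset 16 falls in char 5's range; it's byte 4 of F0 90 80 90 = 0x90.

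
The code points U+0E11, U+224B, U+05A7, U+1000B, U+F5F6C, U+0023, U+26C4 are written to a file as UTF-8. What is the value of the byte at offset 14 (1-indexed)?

0xB5

1-indexed offset 14 is 0-indexed offset 13.
U+0E11 → 3-byte form E0 B8 91 at offsets 0–2.
U+224B → 3-byte form E2 89 8B at offsets 3–5.
U+05A7 → 2-byte form D6 A7 at offsets 6–7.
U+1000B → 4-byte form F0 90 80 8B at offsets 8–11.
U+F5F6C → 4-byte form F3 B5 BD AC at offsets 12–15.
Offset 13 falls in char 5's range; it's byte 2 of F3 B5 BD AC = 0xB5.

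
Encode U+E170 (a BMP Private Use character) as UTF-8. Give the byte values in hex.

U+E170 = 0xE170 = 57712 decimal. In range U+0800–U+FFFF → 3-byte form: 1110xxxx 10xxxxxx 10xxxxxx.
Binary (16 bits): 1110000101110000.
Split 4+6+6: 1110 | 000101 | 110000.
Byte 1: 11101110 = 0xEE.
Byte 2: 10000101 = 0x85.
Byte 3: 10110000 = 0xB0.

EE 85 B0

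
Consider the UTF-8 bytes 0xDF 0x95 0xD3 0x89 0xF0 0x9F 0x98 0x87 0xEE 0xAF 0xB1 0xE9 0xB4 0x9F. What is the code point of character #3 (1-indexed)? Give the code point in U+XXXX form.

Offset 0: leading byte 0xDF = 11011111 → 2-byte char #1 = DF 95.
Offset 2: leading byte 0xD3 = 11010011 → 2-byte char #2 = D3 89.
Offset 4: leading byte 0xF0 = 11110000 → 4-byte char #3 = F0 9F 98 87.
Leading byte 0xF0 = 11110000 matches 11110xxx → 4-byte sequence.
Byte 1: 0xF0 = 11110000, payload 000 (3 bits).
Byte 2: 0x9F = 10011111 (10xxxxxx ✓), payload 011111.
Byte 3: 0x98 = 10011000 (10xxxxxx ✓), payload 011000.
Byte 4: 0x87 = 10000111 (10xxxxxx ✓), payload 000111.
Concatenate: 000011111011000000111 = 0x1F607 (21 bits → U+1F607).

U+1F607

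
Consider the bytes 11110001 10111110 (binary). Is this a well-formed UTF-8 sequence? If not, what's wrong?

invalid (sequence truncated)

Leading byte 0xF1 = 11110001 → 4-byte form, but only 2 bytes are present.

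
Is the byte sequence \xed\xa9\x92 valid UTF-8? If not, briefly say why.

Structurally a 3-byte sequence; payload = 0xDA52.
But 0xDA52 is in U+D800–U+DFFF, the surrogate range. Surrogates are not Unicode scalar values and are forbidden in UTF-8.

invalid (encodes a surrogate (U+D800–U+DFFF))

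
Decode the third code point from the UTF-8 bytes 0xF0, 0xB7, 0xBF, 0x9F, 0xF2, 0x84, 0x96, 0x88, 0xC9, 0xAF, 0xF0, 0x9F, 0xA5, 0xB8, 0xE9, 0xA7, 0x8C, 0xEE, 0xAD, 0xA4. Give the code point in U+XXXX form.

U+026F

Offset 0: leading byte 0xF0 = 11110000 → 4-byte char #1 = F0 B7 BF 9F.
Offset 4: leading byte 0xF2 = 11110010 → 4-byte char #2 = F2 84 96 88.
Offset 8: leading byte 0xC9 = 11001001 → 2-byte char #3 = C9 AF.
Leading byte 0xC9 = 11001001 matches 110xxxxx → 2-byte sequence.
Byte 1: 0xC9 = 11001001, payload 01001 (5 bits).
Byte 2: 0xAF = 10101111 (10xxxxxx ✓), payload 101111.
Concatenate: 01001101111 = 0x26F (11 bits → U+026F).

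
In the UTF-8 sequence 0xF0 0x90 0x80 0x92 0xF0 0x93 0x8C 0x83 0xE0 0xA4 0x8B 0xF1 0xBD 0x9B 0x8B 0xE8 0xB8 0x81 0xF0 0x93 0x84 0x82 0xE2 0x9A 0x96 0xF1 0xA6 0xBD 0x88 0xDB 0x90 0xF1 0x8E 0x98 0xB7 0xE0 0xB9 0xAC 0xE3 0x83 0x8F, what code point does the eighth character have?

Offset 0: leading byte 0xF0 = 11110000 → 4-byte char #1 = F0 90 80 92.
Offset 4: leading byte 0xF0 = 11110000 → 4-byte char #2 = F0 93 8C 83.
Offset 8: leading byte 0xE0 = 11100000 → 3-byte char #3 = E0 A4 8B.
Offset 11: leading byte 0xF1 = 11110001 → 4-byte char #4 = F1 BD 9B 8B.
Offset 15: leading byte 0xE8 = 11101000 → 3-byte char #5 = E8 B8 81.
Offset 18: leading byte 0xF0 = 11110000 → 4-byte char #6 = F0 93 84 82.
Offset 22: leading byte 0xE2 = 11100010 → 3-byte char #7 = E2 9A 96.
Offset 25: leading byte 0xF1 = 11110001 → 4-byte char #8 = F1 A6 BD 88.
Leading byte 0xF1 = 11110001 matches 11110xxx → 4-byte sequence.
Byte 1: 0xF1 = 11110001, payload 001 (3 bits).
Byte 2: 0xA6 = 10100110 (10xxxxxx ✓), payload 100110.
Byte 3: 0xBD = 10111101 (10xxxxxx ✓), payload 111101.
Byte 4: 0x88 = 10001000 (10xxxxxx ✓), payload 001000.
Concatenate: 001100110111101001000 = 0x66F48 (21 bits → U+66F48).

U+66F48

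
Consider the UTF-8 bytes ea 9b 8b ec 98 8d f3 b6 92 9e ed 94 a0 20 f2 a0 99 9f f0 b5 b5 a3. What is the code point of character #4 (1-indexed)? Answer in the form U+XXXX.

U+D520

Offset 0: leading byte 0xEA = 11101010 → 3-byte char #1 = EA 9B 8B.
Offset 3: leading byte 0xEC = 11101100 → 3-byte char #2 = EC 98 8D.
Offset 6: leading byte 0xF3 = 11110011 → 4-byte char #3 = F3 B6 92 9E.
Offset 10: leading byte 0xED = 11101101 → 3-byte char #4 = ED 94 A0.
Leading byte 0xED = 11101101 matches 1110xxxx → 3-byte sequence.
Byte 1: 0xED = 11101101, payload 1101 (4 bits).
Byte 2: 0x94 = 10010100 (10xxxxxx ✓), payload 010100.
Byte 3: 0xA0 = 10100000 (10xxxxxx ✓), payload 100000.
Concatenate: 1101010100100000 = 0xD520 (16 bits → U+D520).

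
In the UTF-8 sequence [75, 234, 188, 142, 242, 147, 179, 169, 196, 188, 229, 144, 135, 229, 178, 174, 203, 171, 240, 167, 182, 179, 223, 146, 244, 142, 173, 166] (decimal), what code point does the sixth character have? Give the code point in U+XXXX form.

Offset 0: leading byte 0x4B = 01001011 → 1-byte char #1 = 4B.
Offset 1: leading byte 0xEA = 11101010 → 3-byte char #2 = EA BC 8E.
Offset 4: leading byte 0xF2 = 11110010 → 4-byte char #3 = F2 93 B3 A9.
Offset 8: leading byte 0xC4 = 11000100 → 2-byte char #4 = C4 BC.
Offset 10: leading byte 0xE5 = 11100101 → 3-byte char #5 = E5 90 87.
Offset 13: leading byte 0xE5 = 11100101 → 3-byte char #6 = E5 B2 AE.
Leading byte 0xE5 = 11100101 matches 1110xxxx → 3-byte sequence.
Byte 1: 0xE5 = 11100101, payload 0101 (4 bits).
Byte 2: 0xB2 = 10110010 (10xxxxxx ✓), payload 110010.
Byte 3: 0xAE = 10101110 (10xxxxxx ✓), payload 101110.
Concatenate: 0101110010101110 = 0x5CAE (16 bits → U+5CAE).

U+5CAE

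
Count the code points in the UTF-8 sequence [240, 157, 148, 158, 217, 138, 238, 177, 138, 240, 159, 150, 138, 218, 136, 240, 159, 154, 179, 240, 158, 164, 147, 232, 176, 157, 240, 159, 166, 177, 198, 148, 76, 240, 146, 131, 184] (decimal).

Byte at offset 0: 0xF0 = 11110000 → 4-byte char (#1). Advance 4.
Byte at offset 4: 0xD9 = 11011001 → 2-byte char (#2). Advance 2.
Byte at offset 6: 0xEE = 11101110 → 3-byte char (#3). Advance 3.
Byte at offset 9: 0xF0 = 11110000 → 4-byte char (#4). Advance 4.
Byte at offset 13: 0xDA = 11011010 → 2-byte char (#5). Advance 2.
Byte at offset 15: 0xF0 = 11110000 → 4-byte char (#6). Advance 4.
Byte at offset 19: 0xF0 = 11110000 → 4-byte char (#7). Advance 4.
Byte at offset 23: 0xE8 = 11101000 → 3-byte char (#8). Advance 3.
Byte at offset 26: 0xF0 = 11110000 → 4-byte char (#9). Advance 4.
Byte at offset 30: 0xC6 = 11000110 → 2-byte char (#10). Advance 2.
Byte at offset 32: 0x4C = 01001100 → 1-byte char (#11). Advance 1.
Byte at offset 33: 0xF0 = 11110000 → 4-byte char (#12). Advance 4.
Reached end at offset 37 after 12 code points.

12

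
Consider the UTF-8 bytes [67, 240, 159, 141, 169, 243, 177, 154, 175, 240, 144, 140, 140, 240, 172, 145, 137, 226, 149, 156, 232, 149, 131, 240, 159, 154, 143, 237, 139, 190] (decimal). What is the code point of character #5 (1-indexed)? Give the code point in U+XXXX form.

Offset 0: leading byte 0x43 = 01000011 → 1-byte char #1 = 43.
Offset 1: leading byte 0xF0 = 11110000 → 4-byte char #2 = F0 9F 8D A9.
Offset 5: leading byte 0xF3 = 11110011 → 4-byte char #3 = F3 B1 9A AF.
Offset 9: leading byte 0xF0 = 11110000 → 4-byte char #4 = F0 90 8C 8C.
Offset 13: leading byte 0xF0 = 11110000 → 4-byte char #5 = F0 AC 91 89.
Leading byte 0xF0 = 11110000 matches 11110xxx → 4-byte sequence.
Byte 1: 0xF0 = 11110000, payload 000 (3 bits).
Byte 2: 0xAC = 10101100 (10xxxxxx ✓), payload 101100.
Byte 3: 0x91 = 10010001 (10xxxxxx ✓), payload 010001.
Byte 4: 0x89 = 10001001 (10xxxxxx ✓), payload 001001.
Concatenate: 000101100010001001001 = 0x2C449 (21 bits → U+2C449).

U+2C449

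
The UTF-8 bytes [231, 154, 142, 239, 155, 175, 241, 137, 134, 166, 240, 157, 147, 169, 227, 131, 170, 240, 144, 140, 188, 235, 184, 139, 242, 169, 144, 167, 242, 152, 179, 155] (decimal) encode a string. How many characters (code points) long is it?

Byte at offset 0: 0xE7 = 11100111 → 3-byte char (#1). Advance 3.
Byte at offset 3: 0xEF = 11101111 → 3-byte char (#2). Advance 3.
Byte at offset 6: 0xF1 = 11110001 → 4-byte char (#3). Advance 4.
Byte at offset 10: 0xF0 = 11110000 → 4-byte char (#4). Advance 4.
Byte at offset 14: 0xE3 = 11100011 → 3-byte char (#5). Advance 3.
Byte at offset 17: 0xF0 = 11110000 → 4-byte char (#6). Advance 4.
Byte at offset 21: 0xEB = 11101011 → 3-byte char (#7). Advance 3.
Byte at offset 24: 0xF2 = 11110010 → 4-byte char (#8). Advance 4.
Byte at offset 28: 0xF2 = 11110010 → 4-byte char (#9). Advance 4.
Reached end at offset 32 after 9 code points.

9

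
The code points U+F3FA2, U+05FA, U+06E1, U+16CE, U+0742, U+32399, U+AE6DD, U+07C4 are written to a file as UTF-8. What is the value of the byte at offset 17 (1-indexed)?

1-indexed offset 17 is 0-indexed offset 16.
U+F3FA2 → 4-byte form F3 B3 BE A2 at offsets 0–3.
U+05FA → 2-byte form D7 BA at offsets 4–5.
U+06E1 → 2-byte form DB A1 at offsets 6–7.
U+16CE → 3-byte form E1 9B 8E at offsets 8–10.
U+0742 → 2-byte form DD 82 at offsets 11–12.
U+32399 → 4-byte form F0 B2 8E 99 at offsets 13–16.
Offset 16 falls in char 6's range; it's byte 4 of F0 B2 8E 99 = 0x99.

0x99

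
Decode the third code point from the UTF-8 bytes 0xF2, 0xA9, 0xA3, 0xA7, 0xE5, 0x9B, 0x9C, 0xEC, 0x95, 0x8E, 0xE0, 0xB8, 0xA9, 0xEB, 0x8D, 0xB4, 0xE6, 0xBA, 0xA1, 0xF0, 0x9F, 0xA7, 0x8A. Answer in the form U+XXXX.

Offset 0: leading byte 0xF2 = 11110010 → 4-byte char #1 = F2 A9 A3 A7.
Offset 4: leading byte 0xE5 = 11100101 → 3-byte char #2 = E5 9B 9C.
Offset 7: leading byte 0xEC = 11101100 → 3-byte char #3 = EC 95 8E.
Leading byte 0xEC = 11101100 matches 1110xxxx → 3-byte sequence.
Byte 1: 0xEC = 11101100, payload 1100 (4 bits).
Byte 2: 0x95 = 10010101 (10xxxxxx ✓), payload 010101.
Byte 3: 0x8E = 10001110 (10xxxxxx ✓), payload 001110.
Concatenate: 1100010101001110 = 0xC54E (16 bits → U+C54E).

U+C54E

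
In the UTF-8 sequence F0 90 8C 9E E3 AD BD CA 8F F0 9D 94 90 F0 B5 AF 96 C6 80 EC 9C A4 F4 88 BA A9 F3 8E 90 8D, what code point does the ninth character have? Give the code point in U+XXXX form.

U+CE40D

Offset 0: leading byte 0xF0 = 11110000 → 4-byte char #1 = F0 90 8C 9E.
Offset 4: leading byte 0xE3 = 11100011 → 3-byte char #2 = E3 AD BD.
Offset 7: leading byte 0xCA = 11001010 → 2-byte char #3 = CA 8F.
Offset 9: leading byte 0xF0 = 11110000 → 4-byte char #4 = F0 9D 94 90.
Offset 13: leading byte 0xF0 = 11110000 → 4-byte char #5 = F0 B5 AF 96.
Offset 17: leading byte 0xC6 = 11000110 → 2-byte char #6 = C6 80.
Offset 19: leading byte 0xEC = 11101100 → 3-byte char #7 = EC 9C A4.
Offset 22: leading byte 0xF4 = 11110100 → 4-byte char #8 = F4 88 BA A9.
Offset 26: leading byte 0xF3 = 11110011 → 4-byte char #9 = F3 8E 90 8D.
Leading byte 0xF3 = 11110011 matches 11110xxx → 4-byte sequence.
Byte 1: 0xF3 = 11110011, payload 011 (3 bits).
Byte 2: 0x8E = 10001110 (10xxxxxx ✓), payload 001110.
Byte 3: 0x90 = 10010000 (10xxxxxx ✓), payload 010000.
Byte 4: 0x8D = 10001101 (10xxxxxx ✓), payload 001101.
Concatenate: 011001110010000001101 = 0xCE40D (21 bits → U+CE40D).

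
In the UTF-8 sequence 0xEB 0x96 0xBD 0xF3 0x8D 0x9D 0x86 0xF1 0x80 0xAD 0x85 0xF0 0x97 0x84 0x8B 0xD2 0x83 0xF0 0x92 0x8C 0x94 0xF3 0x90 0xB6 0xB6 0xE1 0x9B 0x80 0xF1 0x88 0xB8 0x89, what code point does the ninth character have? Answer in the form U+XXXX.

Offset 0: leading byte 0xEB = 11101011 → 3-byte char #1 = EB 96 BD.
Offset 3: leading byte 0xF3 = 11110011 → 4-byte char #2 = F3 8D 9D 86.
Offset 7: leading byte 0xF1 = 11110001 → 4-byte char #3 = F1 80 AD 85.
Offset 11: leading byte 0xF0 = 11110000 → 4-byte char #4 = F0 97 84 8B.
Offset 15: leading byte 0xD2 = 11010010 → 2-byte char #5 = D2 83.
Offset 17: leading byte 0xF0 = 11110000 → 4-byte char #6 = F0 92 8C 94.
Offset 21: leading byte 0xF3 = 11110011 → 4-byte char #7 = F3 90 B6 B6.
Offset 25: leading byte 0xE1 = 11100001 → 3-byte char #8 = E1 9B 80.
Offset 28: leading byte 0xF1 = 11110001 → 4-byte char #9 = F1 88 B8 89.
Leading byte 0xF1 = 11110001 matches 11110xxx → 4-byte sequence.
Byte 1: 0xF1 = 11110001, payload 001 (3 bits).
Byte 2: 0x88 = 10001000 (10xxxxxx ✓), payload 001000.
Byte 3: 0xB8 = 10111000 (10xxxxxx ✓), payload 111000.
Byte 4: 0x89 = 10001001 (10xxxxxx ✓), payload 001001.
Concatenate: 001001000111000001001 = 0x48E09 (21 bits → U+48E09).

U+48E09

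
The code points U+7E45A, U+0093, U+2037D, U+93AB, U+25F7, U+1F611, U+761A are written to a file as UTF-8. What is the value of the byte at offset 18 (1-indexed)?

0x9F

1-indexed offset 18 is 0-indexed offset 17.
U+7E45A → 4-byte form F1 BE 91 9A at offsets 0–3.
U+0093 → 2-byte form C2 93 at offsets 4–5.
U+2037D → 4-byte form F0 A0 8D BD at offsets 6–9.
U+93AB → 3-byte form E9 8E AB at offsets 10–12.
U+25F7 → 3-byte form E2 97 B7 at offsets 13–15.
U+1F611 → 4-byte form F0 9F 98 91 at offsets 16–19.
Offset 17 falls in char 6's range; it's byte 2 of F0 9F 98 91 = 0x9F.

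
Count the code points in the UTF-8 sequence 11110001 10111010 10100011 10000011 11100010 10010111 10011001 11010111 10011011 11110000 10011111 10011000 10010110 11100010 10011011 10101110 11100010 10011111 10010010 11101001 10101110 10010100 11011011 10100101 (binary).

Byte at offset 0: 0xF1 = 11110001 → 4-byte char (#1). Advance 4.
Byte at offset 4: 0xE2 = 11100010 → 3-byte char (#2). Advance 3.
Byte at offset 7: 0xD7 = 11010111 → 2-byte char (#3). Advance 2.
Byte at offset 9: 0xF0 = 11110000 → 4-byte char (#4). Advance 4.
Byte at offset 13: 0xE2 = 11100010 → 3-byte char (#5). Advance 3.
Byte at offset 16: 0xE2 = 11100010 → 3-byte char (#6). Advance 3.
Byte at offset 19: 0xE9 = 11101001 → 3-byte char (#7). Advance 3.
Byte at offset 22: 0xDB = 11011011 → 2-byte char (#8). Advance 2.
Reached end at offset 24 after 8 code points.

8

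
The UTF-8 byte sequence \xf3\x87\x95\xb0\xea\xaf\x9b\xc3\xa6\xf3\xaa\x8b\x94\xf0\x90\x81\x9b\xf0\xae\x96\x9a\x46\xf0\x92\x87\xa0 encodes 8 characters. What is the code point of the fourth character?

Offset 0: leading byte 0xF3 = 11110011 → 4-byte char #1 = F3 87 95 B0.
Offset 4: leading byte 0xEA = 11101010 → 3-byte char #2 = EA AF 9B.
Offset 7: leading byte 0xC3 = 11000011 → 2-byte char #3 = C3 A6.
Offset 9: leading byte 0xF3 = 11110011 → 4-byte char #4 = F3 AA 8B 94.
Leading byte 0xF3 = 11110011 matches 11110xxx → 4-byte sequence.
Byte 1: 0xF3 = 11110011, payload 011 (3 bits).
Byte 2: 0xAA = 10101010 (10xxxxxx ✓), payload 101010.
Byte 3: 0x8B = 10001011 (10xxxxxx ✓), payload 001011.
Byte 4: 0x94 = 10010100 (10xxxxxx ✓), payload 010100.
Concatenate: 011101010001011010100 = 0xEA2D4 (21 bits → U+EA2D4).

U+EA2D4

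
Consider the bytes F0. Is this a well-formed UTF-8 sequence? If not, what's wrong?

Leading byte 0xF0 = 11110000 → 4-byte form, but only 1 byte is present.

invalid (sequence truncated)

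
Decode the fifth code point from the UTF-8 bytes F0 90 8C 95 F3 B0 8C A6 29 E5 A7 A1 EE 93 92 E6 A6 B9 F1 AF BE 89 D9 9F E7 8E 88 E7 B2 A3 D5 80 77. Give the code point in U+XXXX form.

Offset 0: leading byte 0xF0 = 11110000 → 4-byte char #1 = F0 90 8C 95.
Offset 4: leading byte 0xF3 = 11110011 → 4-byte char #2 = F3 B0 8C A6.
Offset 8: leading byte 0x29 = 00101001 → 1-byte char #3 = 29.
Offset 9: leading byte 0xE5 = 11100101 → 3-byte char #4 = E5 A7 A1.
Offset 12: leading byte 0xEE = 11101110 → 3-byte char #5 = EE 93 92.
Leading byte 0xEE = 11101110 matches 1110xxxx → 3-byte sequence.
Byte 1: 0xEE = 11101110, payload 1110 (4 bits).
Byte 2: 0x93 = 10010011 (10xxxxxx ✓), payload 010011.
Byte 3: 0x92 = 10010010 (10xxxxxx ✓), payload 010010.
Concatenate: 1110010011010010 = 0xE4D2 (16 bits → U+E4D2).

U+E4D2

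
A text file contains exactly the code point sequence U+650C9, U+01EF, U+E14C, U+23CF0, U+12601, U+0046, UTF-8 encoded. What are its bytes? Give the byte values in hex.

F1 A5 83 89 C7 AF EE 85 8C F0 A3 B3 B0 F0 92 98 81 46

U+650C9: 4-byte form → F1 A5 83 89.
U+01EF: 2-byte form → C7 AF.
U+E14C: 3-byte form → EE 85 8C.
U+23CF0: 4-byte form → F0 A3 B3 B0.
U+12601: 4-byte form → F0 92 98 81.
U+0046: 1-byte form → 46.
Concatenated (18 bytes): F1 A5 83 89 C7 AF EE 85 8C F0 A3 B3 B0 F0 92 98 81 46.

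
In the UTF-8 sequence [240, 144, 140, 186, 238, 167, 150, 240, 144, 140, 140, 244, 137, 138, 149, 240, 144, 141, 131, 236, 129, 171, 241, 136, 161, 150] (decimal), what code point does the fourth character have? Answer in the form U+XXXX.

U+109295

Offset 0: leading byte 0xF0 = 11110000 → 4-byte char #1 = F0 90 8C BA.
Offset 4: leading byte 0xEE = 11101110 → 3-byte char #2 = EE A7 96.
Offset 7: leading byte 0xF0 = 11110000 → 4-byte char #3 = F0 90 8C 8C.
Offset 11: leading byte 0xF4 = 11110100 → 4-byte char #4 = F4 89 8A 95.
Leading byte 0xF4 = 11110100 matches 11110xxx → 4-byte sequence.
Byte 1: 0xF4 = 11110100, payload 100 (3 bits).
Byte 2: 0x89 = 10001001 (10xxxxxx ✓), payload 001001.
Byte 3: 0x8A = 10001010 (10xxxxxx ✓), payload 001010.
Byte 4: 0x95 = 10010101 (10xxxxxx ✓), payload 010101.
Concatenate: 100001001001010010101 = 0x109295 (21 bits → U+109295).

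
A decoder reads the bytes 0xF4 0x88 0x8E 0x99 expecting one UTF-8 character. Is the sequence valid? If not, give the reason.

valid

Leading byte 0xF4 = 11110100 → 4-byte form.
Continuation bytes 0x88=10001000, 0x8E=10001110, 0x99=10011001 all match 10xxxxxx.
Decoded value 0x108399 is ≥ 0x10000 (shortest form) and not a surrogate.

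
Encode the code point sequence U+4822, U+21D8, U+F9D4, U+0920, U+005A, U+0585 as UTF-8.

E4 A0 A2 E2 87 98 EF A7 94 E0 A4 A0 5A D6 85

U+4822: 3-byte form → E4 A0 A2.
U+21D8: 3-byte form → E2 87 98.
U+F9D4: 3-byte form → EF A7 94.
U+0920: 3-byte form → E0 A4 A0.
U+005A: 1-byte form → 5A.
U+0585: 2-byte form → D6 85.
Concatenated (15 bytes): E4 A0 A2 E2 87 98 EF A7 94 E0 A4 A0 5A D6 85.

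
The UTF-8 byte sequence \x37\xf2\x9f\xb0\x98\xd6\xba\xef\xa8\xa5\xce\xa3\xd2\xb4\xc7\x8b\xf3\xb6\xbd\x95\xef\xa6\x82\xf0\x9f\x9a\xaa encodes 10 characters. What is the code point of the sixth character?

U+04B4

Offset 0: leading byte 0x37 = 00110111 → 1-byte char #1 = 37.
Offset 1: leading byte 0xF2 = 11110010 → 4-byte char #2 = F2 9F B0 98.
Offset 5: leading byte 0xD6 = 11010110 → 2-byte char #3 = D6 BA.
Offset 7: leading byte 0xEF = 11101111 → 3-byte char #4 = EF A8 A5.
Offset 10: leading byte 0xCE = 11001110 → 2-byte char #5 = CE A3.
Offset 12: leading byte 0xD2 = 11010010 → 2-byte char #6 = D2 B4.
Leading byte 0xD2 = 11010010 matches 110xxxxx → 2-byte sequence.
Byte 1: 0xD2 = 11010010, payload 10010 (5 bits).
Byte 2: 0xB4 = 10110100 (10xxxxxx ✓), payload 110100.
Concatenate: 10010110100 = 0x4B4 (11 bits → U+04B4).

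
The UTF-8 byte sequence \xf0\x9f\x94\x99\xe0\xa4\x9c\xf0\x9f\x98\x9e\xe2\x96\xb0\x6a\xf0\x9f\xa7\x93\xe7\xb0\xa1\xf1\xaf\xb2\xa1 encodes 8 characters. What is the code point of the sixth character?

Offset 0: leading byte 0xF0 = 11110000 → 4-byte char #1 = F0 9F 94 99.
Offset 4: leading byte 0xE0 = 11100000 → 3-byte char #2 = E0 A4 9C.
Offset 7: leading byte 0xF0 = 11110000 → 4-byte char #3 = F0 9F 98 9E.
Offset 11: leading byte 0xE2 = 11100010 → 3-byte char #4 = E2 96 B0.
Offset 14: leading byte 0x6A = 01101010 → 1-byte char #5 = 6A.
Offset 15: leading byte 0xF0 = 11110000 → 4-byte char #6 = F0 9F A7 93.
Leading byte 0xF0 = 11110000 matches 11110xxx → 4-byte sequence.
Byte 1: 0xF0 = 11110000, payload 000 (3 bits).
Byte 2: 0x9F = 10011111 (10xxxxxx ✓), payload 011111.
Byte 3: 0xA7 = 10100111 (10xxxxxx ✓), payload 100111.
Byte 4: 0x93 = 10010011 (10xxxxxx ✓), payload 010011.
Concatenate: 000011111100111010011 = 0x1F9D3 (21 bits → U+1F9D3).

U+1F9D3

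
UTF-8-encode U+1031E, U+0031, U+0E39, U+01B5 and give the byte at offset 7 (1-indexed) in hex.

1-indexed offset 7 is 0-indexed offset 6.
U+1031E → 4-byte form F0 90 8C 9E at offsets 0–3.
U+0031 → 1-byte form 31 at offsets 4–4.
U+0E39 → 3-byte form E0 B8 B9 at offsets 5–7.
Offset 6 falls in char 3's range; it's byte 2 of E0 B8 B9 = 0xB8.

0xB8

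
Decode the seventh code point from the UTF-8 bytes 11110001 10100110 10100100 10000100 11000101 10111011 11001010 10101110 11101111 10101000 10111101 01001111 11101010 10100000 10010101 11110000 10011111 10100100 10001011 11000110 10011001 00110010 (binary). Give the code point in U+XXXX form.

Offset 0: leading byte 0xF1 = 11110001 → 4-byte char #1 = F1 A6 A4 84.
Offset 4: leading byte 0xC5 = 11000101 → 2-byte char #2 = C5 BB.
Offset 6: leading byte 0xCA = 11001010 → 2-byte char #3 = CA AE.
Offset 8: leading byte 0xEF = 11101111 → 3-byte char #4 = EF A8 BD.
Offset 11: leading byte 0x4F = 01001111 → 1-byte char #5 = 4F.
Offset 12: leading byte 0xEA = 11101010 → 3-byte char #6 = EA A0 95.
Offset 15: leading byte 0xF0 = 11110000 → 4-byte char #7 = F0 9F A4 8B.
Leading byte 0xF0 = 11110000 matches 11110xxx → 4-byte sequence.
Byte 1: 0xF0 = 11110000, payload 000 (3 bits).
Byte 2: 0x9F = 10011111 (10xxxxxx ✓), payload 011111.
Byte 3: 0xA4 = 10100100 (10xxxxxx ✓), payload 100100.
Byte 4: 0x8B = 10001011 (10xxxxxx ✓), payload 001011.
Concatenate: 000011111100100001011 = 0x1F90B (21 bits → U+1F90B).

U+1F90B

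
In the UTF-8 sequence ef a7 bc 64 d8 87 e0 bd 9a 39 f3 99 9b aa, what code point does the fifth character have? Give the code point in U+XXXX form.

Offset 0: leading byte 0xEF = 11101111 → 3-byte char #1 = EF A7 BC.
Offset 3: leading byte 0x64 = 01100100 → 1-byte char #2 = 64.
Offset 4: leading byte 0xD8 = 11011000 → 2-byte char #3 = D8 87.
Offset 6: leading byte 0xE0 = 11100000 → 3-byte char #4 = E0 BD 9A.
Offset 9: leading byte 0x39 = 00111001 → 1-byte char #5 = 39.
Leading byte 0x39 = 00111001 matches 0xxxxxxx → 1-byte sequence.
Byte 1: 0x39 = 00111001, payload 0111001 (7 bits).
Concatenate: 0111001 = 0x39 (7 bits → U+0039).

U+0039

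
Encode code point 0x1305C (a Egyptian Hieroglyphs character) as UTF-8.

U+1305C = 0x1305C = 77916 decimal. In range U+10000–U+10FFFF → 4-byte form: 11110xxx 10xxxxxx 10xxxxxx 10xxxxxx.
Binary (21 bits): 000010011000001011100.
Split 3+6+6+6: 000 | 010011 | 000001 | 011100.
Byte 1: 11110000 = 0xF0.
Byte 2: 10010011 = 0x93.
Byte 3: 10000001 = 0x81.
Byte 4: 10011100 = 0x9C.

F0 93 81 9C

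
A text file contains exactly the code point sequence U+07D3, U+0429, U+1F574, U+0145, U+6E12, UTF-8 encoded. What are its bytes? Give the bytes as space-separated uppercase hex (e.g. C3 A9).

U+07D3: 2-byte form → DF 93.
U+0429: 2-byte form → D0 A9.
U+1F574: 4-byte form → F0 9F 95 B4.
U+0145: 2-byte form → C5 85.
U+6E12: 3-byte form → E6 B8 92.
Concatenated (13 bytes): DF 93 D0 A9 F0 9F 95 B4 C5 85 E6 B8 92.

DF 93 D0 A9 F0 9F 95 B4 C5 85 E6 B8 92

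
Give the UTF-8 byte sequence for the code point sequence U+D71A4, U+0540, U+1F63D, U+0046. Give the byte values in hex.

F3 97 86 A4 D5 80 F0 9F 98 BD 46

U+D71A4: 4-byte form → F3 97 86 A4.
U+0540: 2-byte form → D5 80.
U+1F63D: 4-byte form → F0 9F 98 BD.
U+0046: 1-byte form → 46.
Concatenated (11 bytes): F3 97 86 A4 D5 80 F0 9F 98 BD 46.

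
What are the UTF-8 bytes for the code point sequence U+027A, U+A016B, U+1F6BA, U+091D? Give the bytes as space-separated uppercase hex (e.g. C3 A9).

U+027A: 2-byte form → C9 BA.
U+A016B: 4-byte form → F2 A0 85 AB.
U+1F6BA: 4-byte form → F0 9F 9A BA.
U+091D: 3-byte form → E0 A4 9D.
Concatenated (13 bytes): C9 BA F2 A0 85 AB F0 9F 9A BA E0 A4 9D.

C9 BA F2 A0 85 AB F0 9F 9A BA E0 A4 9D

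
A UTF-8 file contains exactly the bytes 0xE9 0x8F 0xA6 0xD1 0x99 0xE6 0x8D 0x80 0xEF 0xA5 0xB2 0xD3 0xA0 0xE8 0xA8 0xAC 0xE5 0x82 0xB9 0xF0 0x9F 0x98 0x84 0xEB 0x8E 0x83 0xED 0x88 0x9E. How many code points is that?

Byte at offset 0: 0xE9 = 11101001 → 3-byte char (#1). Advance 3.
Byte at offset 3: 0xD1 = 11010001 → 2-byte char (#2). Advance 2.
Byte at offset 5: 0xE6 = 11100110 → 3-byte char (#3). Advance 3.
Byte at offset 8: 0xEF = 11101111 → 3-byte char (#4). Advance 3.
Byte at offset 11: 0xD3 = 11010011 → 2-byte char (#5). Advance 2.
Byte at offset 13: 0xE8 = 11101000 → 3-byte char (#6). Advance 3.
Byte at offset 16: 0xE5 = 11100101 → 3-byte char (#7). Advance 3.
Byte at offset 19: 0xF0 = 11110000 → 4-byte char (#8). Advance 4.
Byte at offset 23: 0xEB = 11101011 → 3-byte char (#9). Advance 3.
Byte at offset 26: 0xED = 11101101 → 3-byte char (#10). Advance 3.
Reached end at offset 29 after 10 code points.

10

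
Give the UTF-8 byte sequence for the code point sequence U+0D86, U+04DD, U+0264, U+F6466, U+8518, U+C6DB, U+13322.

E0 B6 86 D3 9D C9 A4 F3 B6 91 A6 E8 94 98 EC 9B 9B F0 93 8C A2

U+0D86: 3-byte form → E0 B6 86.
U+04DD: 2-byte form → D3 9D.
U+0264: 2-byte form → C9 A4.
U+F6466: 4-byte form → F3 B6 91 A6.
U+8518: 3-byte form → E8 94 98.
U+C6DB: 3-byte form → EC 9B 9B.
U+13322: 4-byte form → F0 93 8C A2.
Concatenated (21 bytes): E0 B6 86 D3 9D C9 A4 F3 B6 91 A6 E8 94 98 EC 9B 9B F0 93 8C A2.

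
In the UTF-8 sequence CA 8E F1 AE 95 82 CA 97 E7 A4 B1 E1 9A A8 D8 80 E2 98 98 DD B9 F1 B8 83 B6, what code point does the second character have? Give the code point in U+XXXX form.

U+6E542

Offset 0: leading byte 0xCA = 11001010 → 2-byte char #1 = CA 8E.
Offset 2: leading byte 0xF1 = 11110001 → 4-byte char #2 = F1 AE 95 82.
Leading byte 0xF1 = 11110001 matches 11110xxx → 4-byte sequence.
Byte 1: 0xF1 = 11110001, payload 001 (3 bits).
Byte 2: 0xAE = 10101110 (10xxxxxx ✓), payload 101110.
Byte 3: 0x95 = 10010101 (10xxxxxx ✓), payload 010101.
Byte 4: 0x82 = 10000010 (10xxxxxx ✓), payload 000010.
Concatenate: 001101110010101000010 = 0x6E542 (21 bits → U+6E542).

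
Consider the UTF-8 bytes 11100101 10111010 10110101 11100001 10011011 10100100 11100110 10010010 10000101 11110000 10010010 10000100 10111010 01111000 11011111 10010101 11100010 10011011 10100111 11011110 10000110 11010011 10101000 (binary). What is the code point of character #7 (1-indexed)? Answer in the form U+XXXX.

U+26E7

Offset 0: leading byte 0xE5 = 11100101 → 3-byte char #1 = E5 BA B5.
Offset 3: leading byte 0xE1 = 11100001 → 3-byte char #2 = E1 9B A4.
Offset 6: leading byte 0xE6 = 11100110 → 3-byte char #3 = E6 92 85.
Offset 9: leading byte 0xF0 = 11110000 → 4-byte char #4 = F0 92 84 BA.
Offset 13: leading byte 0x78 = 01111000 → 1-byte char #5 = 78.
Offset 14: leading byte 0xDF = 11011111 → 2-byte char #6 = DF 95.
Offset 16: leading byte 0xE2 = 11100010 → 3-byte char #7 = E2 9B A7.
Leading byte 0xE2 = 11100010 matches 1110xxxx → 3-byte sequence.
Byte 1: 0xE2 = 11100010, payload 0010 (4 bits).
Byte 2: 0x9B = 10011011 (10xxxxxx ✓), payload 011011.
Byte 3: 0xA7 = 10100111 (10xxxxxx ✓), payload 100111.
Concatenate: 0010011011100111 = 0x26E7 (16 bits → U+26E7).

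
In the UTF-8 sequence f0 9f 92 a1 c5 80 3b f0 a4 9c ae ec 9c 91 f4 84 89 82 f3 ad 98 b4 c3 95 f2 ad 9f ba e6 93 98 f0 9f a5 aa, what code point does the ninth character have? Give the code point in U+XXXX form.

U+AD7FA

Offset 0: leading byte 0xF0 = 11110000 → 4-byte char #1 = F0 9F 92 A1.
Offset 4: leading byte 0xC5 = 11000101 → 2-byte char #2 = C5 80.
Offset 6: leading byte 0x3B = 00111011 → 1-byte char #3 = 3B.
Offset 7: leading byte 0xF0 = 11110000 → 4-byte char #4 = F0 A4 9C AE.
Offset 11: leading byte 0xEC = 11101100 → 3-byte char #5 = EC 9C 91.
Offset 14: leading byte 0xF4 = 11110100 → 4-byte char #6 = F4 84 89 82.
Offset 18: leading byte 0xF3 = 11110011 → 4-byte char #7 = F3 AD 98 B4.
Offset 22: leading byte 0xC3 = 11000011 → 2-byte char #8 = C3 95.
Offset 24: leading byte 0xF2 = 11110010 → 4-byte char #9 = F2 AD 9F BA.
Leading byte 0xF2 = 11110010 matches 11110xxx → 4-byte sequence.
Byte 1: 0xF2 = 11110010, payload 010 (3 bits).
Byte 2: 0xAD = 10101101 (10xxxxxx ✓), payload 101101.
Byte 3: 0x9F = 10011111 (10xxxxxx ✓), payload 011111.
Byte 4: 0xBA = 10111010 (10xxxxxx ✓), payload 111010.
Concatenate: 010101101011111111010 = 0xAD7FA (21 bits → U+AD7FA).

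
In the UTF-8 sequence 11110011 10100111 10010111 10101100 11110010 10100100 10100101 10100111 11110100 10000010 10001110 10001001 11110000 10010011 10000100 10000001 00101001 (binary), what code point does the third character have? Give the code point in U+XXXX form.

Offset 0: leading byte 0xF3 = 11110011 → 4-byte char #1 = F3 A7 97 AC.
Offset 4: leading byte 0xF2 = 11110010 → 4-byte char #2 = F2 A4 A5 A7.
Offset 8: leading byte 0xF4 = 11110100 → 4-byte char #3 = F4 82 8E 89.
Leading byte 0xF4 = 11110100 matches 11110xxx → 4-byte sequence.
Byte 1: 0xF4 = 11110100, payload 100 (3 bits).
Byte 2: 0x82 = 10000010 (10xxxxxx ✓), payload 000010.
Byte 3: 0x8E = 10001110 (10xxxxxx ✓), payload 001110.
Byte 4: 0x89 = 10001001 (10xxxxxx ✓), payload 001001.
Concatenate: 100000010001110001001 = 0x102389 (21 bits → U+102389).

U+102389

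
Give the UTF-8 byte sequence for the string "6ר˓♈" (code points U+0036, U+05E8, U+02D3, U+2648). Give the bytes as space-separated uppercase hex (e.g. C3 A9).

36 D7 A8 CB 93 E2 99 88

U+0036: 1-byte form → 36.
U+05E8: 2-byte form → D7 A8.
U+02D3: 2-byte form → CB 93.
U+2648: 3-byte form → E2 99 88.
Concatenated (8 bytes): 36 D7 A8 CB 93 E2 99 88.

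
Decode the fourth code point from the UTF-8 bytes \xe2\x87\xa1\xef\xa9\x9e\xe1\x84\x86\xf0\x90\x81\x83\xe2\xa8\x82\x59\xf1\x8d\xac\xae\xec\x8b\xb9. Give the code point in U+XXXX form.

U+10043

Offset 0: leading byte 0xE2 = 11100010 → 3-byte char #1 = E2 87 A1.
Offset 3: leading byte 0xEF = 11101111 → 3-byte char #2 = EF A9 9E.
Offset 6: leading byte 0xE1 = 11100001 → 3-byte char #3 = E1 84 86.
Offset 9: leading byte 0xF0 = 11110000 → 4-byte char #4 = F0 90 81 83.
Leading byte 0xF0 = 11110000 matches 11110xxx → 4-byte sequence.
Byte 1: 0xF0 = 11110000, payload 000 (3 bits).
Byte 2: 0x90 = 10010000 (10xxxxxx ✓), payload 010000.
Byte 3: 0x81 = 10000001 (10xxxxxx ✓), payload 000001.
Byte 4: 0x83 = 10000011 (10xxxxxx ✓), payload 000011.
Concatenate: 000010000000001000011 = 0x10043 (21 bits → U+10043).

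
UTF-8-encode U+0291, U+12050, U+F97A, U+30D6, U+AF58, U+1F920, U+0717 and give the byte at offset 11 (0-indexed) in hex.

U+0291 → 2-byte form CA 91 at offsets 0–1.
U+12050 → 4-byte form F0 92 81 90 at offsets 2–5.
U+F97A → 3-byte form EF A5 BA at offsets 6–8.
U+30D6 → 3-byte form E3 83 96 at offsets 9–11.
Offset 11 falls in char 4's range; it's byte 3 of E3 83 96 = 0x96.

0x96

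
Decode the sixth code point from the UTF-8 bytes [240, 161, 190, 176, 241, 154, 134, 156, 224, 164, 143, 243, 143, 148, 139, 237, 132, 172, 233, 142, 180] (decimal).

Offset 0: leading byte 0xF0 = 11110000 → 4-byte char #1 = F0 A1 BE B0.
Offset 4: leading byte 0xF1 = 11110001 → 4-byte char #2 = F1 9A 86 9C.
Offset 8: leading byte 0xE0 = 11100000 → 3-byte char #3 = E0 A4 8F.
Offset 11: leading byte 0xF3 = 11110011 → 4-byte char #4 = F3 8F 94 8B.
Offset 15: leading byte 0xED = 11101101 → 3-byte char #5 = ED 84 AC.
Offset 18: leading byte 0xE9 = 11101001 → 3-byte char #6 = E9 8E B4.
Leading byte 0xE9 = 11101001 matches 1110xxxx → 3-byte sequence.
Byte 1: 0xE9 = 11101001, payload 1001 (4 bits).
Byte 2: 0x8E = 10001110 (10xxxxxx ✓), payload 001110.
Byte 3: 0xB4 = 10110100 (10xxxxxx ✓), payload 110100.
Concatenate: 1001001110110100 = 0x93B4 (16 bits → U+93B4).

U+93B4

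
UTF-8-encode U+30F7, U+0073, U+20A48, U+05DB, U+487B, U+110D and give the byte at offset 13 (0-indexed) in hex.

0xE1

U+30F7 → 3-byte form E3 83 B7 at offsets 0–2.
U+0073 → 1-byte form 73 at offsets 3–3.
U+20A48 → 4-byte form F0 A0 A9 88 at offsets 4–7.
U+05DB → 2-byte form D7 9B at offsets 8–9.
U+487B → 3-byte form E4 A1 BB at offsets 10–12.
U+110D → 3-byte form E1 84 8D at offsets 13–15.
Offset 13 falls in char 6's range; it's byte 1 of E1 84 8D = 0xE1.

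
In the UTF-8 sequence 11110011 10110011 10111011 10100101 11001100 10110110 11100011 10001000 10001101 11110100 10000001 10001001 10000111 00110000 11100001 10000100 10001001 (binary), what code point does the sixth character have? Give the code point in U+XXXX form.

Offset 0: leading byte 0xF3 = 11110011 → 4-byte char #1 = F3 B3 BB A5.
Offset 4: leading byte 0xCC = 11001100 → 2-byte char #2 = CC B6.
Offset 6: leading byte 0xE3 = 11100011 → 3-byte char #3 = E3 88 8D.
Offset 9: leading byte 0xF4 = 11110100 → 4-byte char #4 = F4 81 89 87.
Offset 13: leading byte 0x30 = 00110000 → 1-byte char #5 = 30.
Offset 14: leading byte 0xE1 = 11100001 → 3-byte char #6 = E1 84 89.
Leading byte 0xE1 = 11100001 matches 1110xxxx → 3-byte sequence.
Byte 1: 0xE1 = 11100001, payload 0001 (4 bits).
Byte 2: 0x84 = 10000100 (10xxxxxx ✓), payload 000100.
Byte 3: 0x89 = 10001001 (10xxxxxx ✓), payload 001001.
Concatenate: 0001000100001001 = 0x1109 (16 bits → U+1109).

U+1109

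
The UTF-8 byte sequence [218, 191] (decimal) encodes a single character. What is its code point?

U+06BF

Leading byte 0xDA = 11011010 matches 110xxxxx → 2-byte sequence.
Byte 1: 0xDA = 11011010, payload 11010 (5 bits).
Byte 2: 0xBF = 10111111 (10xxxxxx ✓), payload 111111.
Concatenate: 11010111111 = 0x6BF (11 bits → U+06BF).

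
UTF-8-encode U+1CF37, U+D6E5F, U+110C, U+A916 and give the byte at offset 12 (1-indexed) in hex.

0xEA

1-indexed offset 12 is 0-indexed offset 11.
U+1CF37 → 4-byte form F0 9C BC B7 at offsets 0–3.
U+D6E5F → 4-byte form F3 96 B9 9F at offsets 4–7.
U+110C → 3-byte form E1 84 8C at offsets 8–10.
U+A916 → 3-byte form EA A4 96 at offsets 11–13.
Offset 11 falls in char 4's range; it's byte 1 of EA A4 96 = 0xEA.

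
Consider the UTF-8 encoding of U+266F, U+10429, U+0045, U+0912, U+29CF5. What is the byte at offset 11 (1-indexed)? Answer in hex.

1-indexed offset 11 is 0-indexed offset 10.
U+266F → 3-byte form E2 99 AF at offsets 0–2.
U+10429 → 4-byte form F0 90 90 A9 at offsets 3–6.
U+0045 → 1-byte form 45 at offsets 7–7.
U+0912 → 3-byte form E0 A4 92 at offsets 8–10.
Offset 10 falls in char 4's range; it's byte 3 of E0 A4 92 = 0x92.

0x92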